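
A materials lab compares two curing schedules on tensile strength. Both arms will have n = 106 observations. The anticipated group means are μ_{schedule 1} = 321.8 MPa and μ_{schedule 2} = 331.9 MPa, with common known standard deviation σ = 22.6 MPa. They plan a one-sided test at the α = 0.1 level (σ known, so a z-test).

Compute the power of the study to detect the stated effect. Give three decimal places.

Standardized effect: d = |μ_{schedule 1} − μ_{schedule 2}| / σ = |321.8 − 331.9| / 22.6 = 0.4469
Noncentrality parameter: δ = d·√(n/2) = 0.4469 × √(106/2) = 3.2535
Critical value for a one-sided test at α = 0.1: z_α = 1.282.
Power = Φ(δ − 1.282) = Φ(1.972) = 0.9757.

Power ≈ 0.976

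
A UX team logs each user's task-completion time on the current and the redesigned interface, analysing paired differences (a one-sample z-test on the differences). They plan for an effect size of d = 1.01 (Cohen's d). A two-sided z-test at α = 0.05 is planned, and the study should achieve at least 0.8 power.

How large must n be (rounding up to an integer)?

n = 8

For power 0.8 need Φ(δ − z_{0.025}) = 0.8, so δ = z_{0.025} + z_{0.20} = 1.960 + 0.842 = 2.802.
(Ignoring the negligible lower-tail rejection probability gives the usual closed-form inversion.)
δ = d·√n ⇒ n = (δ/d)² = (2.802 / 1.01)² = 7.69.
Rounding up, n = 8.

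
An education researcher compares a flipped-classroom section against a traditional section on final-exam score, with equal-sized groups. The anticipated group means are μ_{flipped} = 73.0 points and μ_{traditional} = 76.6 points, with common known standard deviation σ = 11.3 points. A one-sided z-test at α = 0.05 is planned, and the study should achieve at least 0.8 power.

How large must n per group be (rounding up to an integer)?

n = 122 per group

Standardized effect: d = |μ_{flipped} − μ_{traditional}| / σ = |73.0 − 76.6| / 11.3 = 0.3186
For power 0.8 need Φ(δ − z_{0.05}) = 0.8, so δ = z_{0.05} + z_{0.20} = 1.645 + 0.842 = 2.486.
δ = d·√(n/2) ⇒ n = 2(δ/d)² = 2 × (2.486 / 0.3186)² = 121.83.
Round up to the next whole unit.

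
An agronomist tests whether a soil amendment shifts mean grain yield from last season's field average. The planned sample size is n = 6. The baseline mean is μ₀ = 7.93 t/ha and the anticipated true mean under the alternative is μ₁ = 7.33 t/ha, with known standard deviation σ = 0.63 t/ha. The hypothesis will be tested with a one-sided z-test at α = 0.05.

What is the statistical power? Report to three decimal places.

Standardized effect: d = |μ₁ − μ₀| / σ = |7.33 − 7.93| / 0.63 = 0.9524
Noncentrality parameter: δ = d·√n = 0.9524 × √6 = 2.3328
Critical value for a one-sided test at α = 0.05: z_α = 1.645.
Power = P(Z > 1.645 − δ) = Φ(0.688) = 0.7543.

Power ≈ 0.754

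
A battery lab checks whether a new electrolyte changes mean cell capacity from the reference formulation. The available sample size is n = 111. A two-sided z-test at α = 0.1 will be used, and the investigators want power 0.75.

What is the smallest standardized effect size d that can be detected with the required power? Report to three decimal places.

Required noncentrality: δ = z_{0.05} + z_{0.25} = 1.645 + 0.674 = 2.319.
(The second rejection-region term Φ(−δ − z_{α/2}) is negligible and dropped.)
δ = d·√n ⇒ d = δ/√n = 2.319/√111 = 0.2201.

d ≈ 0.220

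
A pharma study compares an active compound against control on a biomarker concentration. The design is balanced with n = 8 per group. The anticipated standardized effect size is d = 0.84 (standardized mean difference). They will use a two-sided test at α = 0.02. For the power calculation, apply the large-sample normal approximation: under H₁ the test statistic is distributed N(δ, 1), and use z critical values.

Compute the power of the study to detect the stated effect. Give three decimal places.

Noncentrality parameter: δ = d·√(n/2) = 0.84 × √(8/2) = 1.6800
Two-sided α = 0.02 → critical value z_{0.01} = 2.326.
Power = Φ(δ − 2.326) + Φ(−δ − 2.326) = Φ(-0.646) + Φ(-4.006) = 0.2590 + 0.0000 = 0.2591.

Power ≈ 0.259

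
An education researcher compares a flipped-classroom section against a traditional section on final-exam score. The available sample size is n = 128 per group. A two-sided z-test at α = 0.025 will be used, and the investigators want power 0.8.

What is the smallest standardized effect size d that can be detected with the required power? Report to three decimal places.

d ≈ 0.385

Need Φ(δ − 2.241) = 0.8, so δ = 2.241 + 0.842 = 3.083.
(The second rejection-region term Φ(−δ − z_{α/2}) is negligible and dropped.)
δ = d·√(n/2) ⇒ d = δ/√(n/2) = 3.083/√(128/2) = 0.3854.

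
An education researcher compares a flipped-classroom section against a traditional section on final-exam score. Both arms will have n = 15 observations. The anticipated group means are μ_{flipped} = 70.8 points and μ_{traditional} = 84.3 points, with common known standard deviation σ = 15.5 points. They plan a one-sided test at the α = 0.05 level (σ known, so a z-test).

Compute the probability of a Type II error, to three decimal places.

β ≈ 0.230

Standardized effect: d = |μ_{flipped} − μ_{traditional}| / σ = |70.8 − 84.3| / 15.5 = 0.8710
Noncentrality parameter: δ = d·√(n/2) = 0.8710 × √(15/2) = 2.3852
One-sided α = 0.05 → critical value z_{0.05} = 1.645.
Power = P(Z > 1.645 − δ) = Φ(0.740) = 0.7705.
Type II error: β = 1 − power = 1 − 0.7705 = 0.2295.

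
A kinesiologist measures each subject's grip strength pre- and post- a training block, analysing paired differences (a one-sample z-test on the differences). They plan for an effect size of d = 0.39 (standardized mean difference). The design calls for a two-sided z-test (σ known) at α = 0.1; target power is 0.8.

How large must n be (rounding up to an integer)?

n = 41

Set Φ(δ − 1.645) = 0.8; then δ − 1.645 = Φ⁻¹(0.8) = 0.842, giving δ = 2.486.
(The Φ(−δ − z_{α/2}) term is vanishingly small for δ > 0 and is dropped in the standard sample-size formula.)
δ = d·√n ⇒ n = (δ/d)² = (2.486 / 0.39)² = 40.65.
Rounding up, n = 41.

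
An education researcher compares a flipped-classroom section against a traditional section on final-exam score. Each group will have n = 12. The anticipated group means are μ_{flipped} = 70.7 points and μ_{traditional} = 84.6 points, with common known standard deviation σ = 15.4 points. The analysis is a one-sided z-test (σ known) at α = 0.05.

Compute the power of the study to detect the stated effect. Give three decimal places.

Standardized effect: d = |μ_{flipped} − μ_{traditional}| / σ = |70.7 − 84.6| / 15.4 = 0.9026
Noncentrality parameter: λ = d·√(n/2) = 0.9026 × √(12/2) = 2.2109
Critical value for a one-sided test at α = 0.05: z_α = 1.645.
Power = P(Z > 1.645 − λ) = Φ(0.566) = 0.7143.

Power ≈ 0.714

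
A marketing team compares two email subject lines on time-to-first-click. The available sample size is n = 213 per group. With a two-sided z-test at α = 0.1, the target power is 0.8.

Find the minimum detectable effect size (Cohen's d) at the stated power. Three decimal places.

d ≈ 0.241

Required noncentrality: δ = z_{0.05} + z_{0.20} = 1.645 + 0.842 = 2.486.
(Lower-tail contribution to power is negligible for δ > 0.)
δ = d·√(n/2) ⇒ d = δ/√(n/2) = 2.486/√(213/2) = 0.2409.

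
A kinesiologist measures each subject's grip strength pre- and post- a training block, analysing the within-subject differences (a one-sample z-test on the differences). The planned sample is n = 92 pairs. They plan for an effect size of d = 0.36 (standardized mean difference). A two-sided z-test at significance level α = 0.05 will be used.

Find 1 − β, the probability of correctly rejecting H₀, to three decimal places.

Power ≈ 0.932

Noncentrality parameter: δ = d·√n = 0.36 × √92 = 3.4530
Critical value for a two-sided test at α = 0.05: z_{α/2} = 1.960.
Power = Φ(δ − 1.960) + Φ(−δ − 1.960) = Φ(1.493) + Φ(-5.413) = 0.9323 + 0.0000 = 0.9323.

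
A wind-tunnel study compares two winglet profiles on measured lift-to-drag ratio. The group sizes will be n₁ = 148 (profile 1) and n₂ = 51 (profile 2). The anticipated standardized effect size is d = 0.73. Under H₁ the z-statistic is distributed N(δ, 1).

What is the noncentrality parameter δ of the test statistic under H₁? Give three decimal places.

δ = d / √(1/n₁ + 1/n₂) = 0.73 / √(1/148 + 1/51) = 4.4959

δ ≈ 4.496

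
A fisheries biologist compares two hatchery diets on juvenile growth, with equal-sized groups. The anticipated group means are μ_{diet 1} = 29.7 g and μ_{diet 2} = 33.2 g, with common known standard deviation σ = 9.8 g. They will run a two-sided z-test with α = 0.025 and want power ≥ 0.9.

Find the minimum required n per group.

Standardized effect: d = |μ_{diet 1} − μ_{diet 2}| / σ = |29.7 − 33.2| / 9.8 = 0.3571
For power 0.9 need Φ(δ − z_{0.0125}) = 0.9, so δ = z_{0.0125} + z_{0.10} = 2.241 + 1.282 = 3.523.
(Ignoring the negligible lower-tail rejection probability gives the usual closed-form inversion.)
δ = d·√(n/2) ⇒ n = 2(δ/d)² = 2 × (3.523 / 0.3571)² = 194.61.
Round up to the next whole unit.

n = 195 per group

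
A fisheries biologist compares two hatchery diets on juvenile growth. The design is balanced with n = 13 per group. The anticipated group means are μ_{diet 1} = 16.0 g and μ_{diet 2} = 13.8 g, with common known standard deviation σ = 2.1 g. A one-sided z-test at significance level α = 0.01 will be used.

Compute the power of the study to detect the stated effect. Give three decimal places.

Standardized effect: d = |μ_{diet 1} − μ_{diet 2}| / σ = |16.0 − 13.8| / 2.1 = 1.0476
Noncentrality parameter: δ = d·√(n/2) = 1.0476 × √(13/2) = 2.6709
One-sided α = 0.01 → critical value z_{0.01} = 2.326.
Power = Φ(δ − 2.326) = Φ(0.345) = 0.6348.

Power ≈ 0.635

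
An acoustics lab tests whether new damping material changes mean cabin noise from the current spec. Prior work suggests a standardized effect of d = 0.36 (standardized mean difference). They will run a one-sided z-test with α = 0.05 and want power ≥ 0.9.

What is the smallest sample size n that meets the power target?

n = 67

Set Φ(δ − 1.645) = 0.9; then δ − 1.645 = Φ⁻¹(0.9) = 1.282, giving δ = 2.926.
δ = d·√n ⇒ n = (δ/d)² = (2.926 / 0.36)² = 66.08.
Rounding up, n = 67.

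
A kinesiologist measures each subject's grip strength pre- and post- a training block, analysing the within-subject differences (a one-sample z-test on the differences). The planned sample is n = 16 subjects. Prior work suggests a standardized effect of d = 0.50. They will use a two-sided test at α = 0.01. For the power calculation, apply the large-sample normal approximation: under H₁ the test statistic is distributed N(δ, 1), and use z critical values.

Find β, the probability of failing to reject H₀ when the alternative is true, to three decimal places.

Noncentrality parameter: δ = d·√n = 0.50 × √16 = 2.0000
Critical value for a two-sided test at α = 0.01: z_{α/2} = 2.576.
Power = Φ(δ − 2.576) + Φ(−δ − 2.576) = Φ(-0.576) + Φ(-4.576) = 0.2824 + 0.0000 = 0.2824.
Type II error: β = 1 − power = 1 − 0.2824 = 0.7176.

β ≈ 0.718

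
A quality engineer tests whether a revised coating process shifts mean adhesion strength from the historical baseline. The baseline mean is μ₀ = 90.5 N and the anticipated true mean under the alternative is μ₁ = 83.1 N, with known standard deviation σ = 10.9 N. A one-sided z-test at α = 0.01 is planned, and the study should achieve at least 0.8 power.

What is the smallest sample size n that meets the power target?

Standardized effect: d = |μ₁ − μ₀| / σ = |83.1 − 90.5| / 10.9 = 0.6789
Set Φ(δ − 2.326) = 0.8; then δ − 2.326 = Φ⁻¹(0.8) = 0.842, giving δ = 3.168.
δ = d·√n ⇒ n = (δ/d)² = (3.168 / 0.6789)² = 21.77.
Round up to the next whole unit.

n = 22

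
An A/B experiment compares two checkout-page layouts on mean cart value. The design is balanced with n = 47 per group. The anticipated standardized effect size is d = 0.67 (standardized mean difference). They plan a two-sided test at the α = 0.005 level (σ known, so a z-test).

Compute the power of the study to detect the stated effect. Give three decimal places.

Noncentrality parameter: δ = d·√(n/2) = 0.67 × √(47/2) = 3.2479
Critical value for a two-sided test at α = 0.005: z_{α/2} = 2.807.
Power = Φ(δ − 2.807) + Φ(−δ − 2.807) = Φ(0.441) + Φ(-6.055) = 0.6704 + 0.0000 = 0.6704.

Power ≈ 0.670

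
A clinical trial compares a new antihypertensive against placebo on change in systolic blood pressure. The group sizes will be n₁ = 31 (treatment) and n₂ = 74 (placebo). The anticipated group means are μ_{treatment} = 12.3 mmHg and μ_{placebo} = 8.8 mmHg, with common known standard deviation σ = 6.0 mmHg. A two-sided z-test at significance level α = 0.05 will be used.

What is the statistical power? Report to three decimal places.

Power ≈ 0.778

Standardized effect: d = |μ_{treatment} − μ_{placebo}| / σ = |12.3 − 8.8| / 6.0 = 0.5833
Noncentrality parameter: δ = d / √(1/n₁ + 1/n₂) = 0.5833 / √(1/31 + 1/74) = 2.7266
Critical value for a two-sided test at α = 0.05: z_{α/2} = 1.960.
Power = Φ(δ − 1.960) + Φ(−δ − 1.960) = Φ(0.767) + Φ(-4.687) = 0.7783 + 0.0000 = 0.7783.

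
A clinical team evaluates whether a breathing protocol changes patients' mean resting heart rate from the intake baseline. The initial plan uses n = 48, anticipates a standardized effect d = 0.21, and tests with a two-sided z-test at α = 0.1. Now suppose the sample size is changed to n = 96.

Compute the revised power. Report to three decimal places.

With n = 96: δ = d·√n = 0.21 × √96 = 2.0576. Critical value z_{0.05} = 1.645.
Revised power = Φ(δ − 1.645) + Φ(−δ − 1.645) = Φ(0.413) + Φ(-3.702) = 0.6601 + 0.0001 = 0.6602.

Power ≈ 0.660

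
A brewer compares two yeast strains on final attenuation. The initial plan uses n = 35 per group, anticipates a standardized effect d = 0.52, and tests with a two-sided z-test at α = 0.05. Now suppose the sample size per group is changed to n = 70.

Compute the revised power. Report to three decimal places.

With n = 70 per group: δ = d·√(n/2) = 0.52 × √(70/2) = 3.0764. Critical value z_{0.025} = 1.960.
Revised power = Φ(δ − 1.960) + Φ(−δ − 1.960) = Φ(1.116) + Φ(-5.036) = 0.8679 + 0.0000 = 0.8679.

Power ≈ 0.868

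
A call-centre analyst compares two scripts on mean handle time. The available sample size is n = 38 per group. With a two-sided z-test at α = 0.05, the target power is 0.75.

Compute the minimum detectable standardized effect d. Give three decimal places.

d ≈ 0.604

Required noncentrality: δ = z_{0.025} + z_{0.25} = 1.960 + 0.674 = 2.634.
(The second rejection-region term Φ(−δ − z_{α/2}) is negligible and dropped.)
δ = d·√(n/2) ⇒ d = δ/√(n/2) = 2.634/√(38/2) = 0.6044.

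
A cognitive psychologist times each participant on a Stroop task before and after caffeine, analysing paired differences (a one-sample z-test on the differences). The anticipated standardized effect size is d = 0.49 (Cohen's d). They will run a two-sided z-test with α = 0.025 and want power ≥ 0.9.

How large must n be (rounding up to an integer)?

n = 52

For power 0.9 need Φ(δ − z_{0.0125}) = 0.9, so δ = z_{0.0125} + z_{0.10} = 2.241 + 1.282 = 3.523.
(The Φ(−δ − z_{α/2}) term is vanishingly small for δ > 0 and is dropped in the standard sample-size formula.)
δ = d·√n ⇒ n = (δ/d)² = (3.523 / 0.49)² = 51.69.
Round up to the next whole unit.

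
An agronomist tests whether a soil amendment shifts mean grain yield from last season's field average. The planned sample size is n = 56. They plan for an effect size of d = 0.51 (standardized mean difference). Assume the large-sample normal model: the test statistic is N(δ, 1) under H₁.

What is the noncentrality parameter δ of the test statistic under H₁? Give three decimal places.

δ = d·√n = 0.51 × √56 = 3.8165

δ ≈ 3.816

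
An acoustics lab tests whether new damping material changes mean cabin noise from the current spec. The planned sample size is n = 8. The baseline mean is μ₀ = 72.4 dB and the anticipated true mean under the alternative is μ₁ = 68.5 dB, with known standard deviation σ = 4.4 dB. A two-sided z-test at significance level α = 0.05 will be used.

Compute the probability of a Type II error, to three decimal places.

β ≈ 0.292

Standardized effect: d = |μ₁ − μ₀| / σ = |68.5 − 72.4| / 4.4 = 0.8864
Noncentrality parameter: δ = d·√n = 0.8864 × √8 = 2.5070
Critical value for a two-sided test at α = 0.05: z_{α/2} = 1.960.
Power = Φ(δ − 1.960) + Φ(−δ − 1.960) = Φ(0.547) + Φ(-4.467) = 0.7078 + 0.0000 = 0.7078.
Type II error: β = 1 − power = 1 − 0.7078 = 0.2922.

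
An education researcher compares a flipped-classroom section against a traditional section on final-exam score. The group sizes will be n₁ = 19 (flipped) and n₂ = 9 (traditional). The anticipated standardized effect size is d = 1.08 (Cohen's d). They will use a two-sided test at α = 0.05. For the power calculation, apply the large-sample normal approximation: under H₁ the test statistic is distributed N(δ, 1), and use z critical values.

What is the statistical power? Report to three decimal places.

Power ≈ 0.761

Noncentrality parameter: δ = d / √(1/n₁ + 1/n₂) = 1.08 / √(1/19 + 1/9) = 2.6690
Critical value for a two-sided test at α = 0.05: z_{α/2} = 1.960.
Power = Φ(δ − 1.960) + Φ(−δ − 1.960) = Φ(0.709) + Φ(-4.629) = 0.7608 + 0.0000 = 0.7608.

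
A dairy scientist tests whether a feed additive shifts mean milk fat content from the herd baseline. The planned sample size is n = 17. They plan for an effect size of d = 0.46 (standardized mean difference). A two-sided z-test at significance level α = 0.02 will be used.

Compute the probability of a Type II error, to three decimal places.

β ≈ 0.666

Noncentrality parameter: λ = d·√n = 0.46 × √17 = 1.8966
Two-sided α = 0.02 → critical value z_{0.01} = 2.326.
Power = Φ(λ − 2.326) + Φ(−λ − 2.326) = Φ(-0.430) + Φ(-4.223) = 0.3337 + 0.0000 = 0.3337.
Type II error: β = 1 − power = 1 − 0.3337 = 0.6663.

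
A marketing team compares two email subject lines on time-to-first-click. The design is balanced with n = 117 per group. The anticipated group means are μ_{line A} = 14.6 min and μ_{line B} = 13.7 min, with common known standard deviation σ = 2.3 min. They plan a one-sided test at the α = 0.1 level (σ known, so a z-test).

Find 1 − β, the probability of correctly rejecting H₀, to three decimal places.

Power ≈ 0.956

Standardized effect: d = |μ_{line A} − μ_{line B}| / σ = |14.6 − 13.7| / 2.3 = 0.3913
Noncentrality parameter: δ = d·√(n/2) = 0.3913 × √(117/2) = 2.9929
Critical value for a one-sided test at α = 0.1: z_α = 1.282.
Power = P(Z > 1.282 − δ) = Φ(1.711) = 0.9565.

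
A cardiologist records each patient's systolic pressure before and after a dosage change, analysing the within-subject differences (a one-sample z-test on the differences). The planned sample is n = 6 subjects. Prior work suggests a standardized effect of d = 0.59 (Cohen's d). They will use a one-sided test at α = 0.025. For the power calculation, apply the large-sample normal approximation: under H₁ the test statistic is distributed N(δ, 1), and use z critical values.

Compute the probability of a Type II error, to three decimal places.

Noncentrality parameter: δ = d·√n = 0.59 × √6 = 1.4452
Critical value for a one-sided test at α = 0.025: z_α = 1.960.
Power = Φ(δ − 1.960) = Φ(-0.515) = 0.3034.
Type II error: β = 1 − power = 1 − 0.3034 = 0.6966.

β ≈ 0.697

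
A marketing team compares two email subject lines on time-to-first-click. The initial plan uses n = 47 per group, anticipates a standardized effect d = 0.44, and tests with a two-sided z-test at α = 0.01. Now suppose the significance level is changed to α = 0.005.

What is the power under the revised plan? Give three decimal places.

δ = d·√(n/2) = 0.44 × √(47/2) = 2.1330 (unchanged). New critical value: z_{0.0025} = 2.807.
Revised power = Φ(δ − 2.807) + Φ(−δ − 2.807) = Φ(-0.674) + Φ(-4.940) = 0.2501 + 0.0000 = 0.2501.

Power ≈ 0.250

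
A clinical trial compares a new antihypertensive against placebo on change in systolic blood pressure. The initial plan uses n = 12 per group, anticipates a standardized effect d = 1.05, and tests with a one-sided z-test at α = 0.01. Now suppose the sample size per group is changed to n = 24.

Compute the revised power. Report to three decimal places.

With n = 24 per group: δ = d·√(n/2) = 1.05 × √(24/2) = 3.6373. Critical value z_{0.01} = 2.326.
Revised power = Φ(δ − 2.326) = Φ(1.311) = 0.9051.

Power ≈ 0.905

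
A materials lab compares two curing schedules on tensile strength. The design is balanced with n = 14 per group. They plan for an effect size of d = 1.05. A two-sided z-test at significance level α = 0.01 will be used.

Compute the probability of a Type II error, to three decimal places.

Noncentrality parameter: δ = d·√(n/2) = 1.05 × √(14/2) = 2.7780
Two-sided α = 0.01 → critical value z_{0.005} = 2.576.
Power = Φ(δ − 2.576) + Φ(−δ − 2.576) = Φ(0.202) + Φ(-5.354) = 0.5801 + 0.0000 = 0.5801.
Type II error: β = 1 − power = 1 − 0.5801 = 0.4199.

β ≈ 0.420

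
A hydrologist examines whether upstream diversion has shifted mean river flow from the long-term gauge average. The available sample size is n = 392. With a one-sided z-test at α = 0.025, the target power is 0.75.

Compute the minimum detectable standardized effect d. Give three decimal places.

d ≈ 0.133

Need Φ(δ − 1.960) = 0.75, so δ = 1.960 + 0.674 = 2.634.
δ = d·√n ⇒ d = δ/√n = 2.634/√392 = 0.1331.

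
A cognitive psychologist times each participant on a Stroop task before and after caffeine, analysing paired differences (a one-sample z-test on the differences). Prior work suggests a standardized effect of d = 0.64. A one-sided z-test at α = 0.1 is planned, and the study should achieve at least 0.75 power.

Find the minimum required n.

n = 10

For power 0.75 need Φ(δ − z_{0.1}) = 0.75, so δ = z_{0.1} + z_{0.25} = 1.282 + 0.674 = 1.956.
δ = d·√n ⇒ n = (δ/d)² = (1.956 / 0.64)² = 9.34.
Rounding up, n = 10.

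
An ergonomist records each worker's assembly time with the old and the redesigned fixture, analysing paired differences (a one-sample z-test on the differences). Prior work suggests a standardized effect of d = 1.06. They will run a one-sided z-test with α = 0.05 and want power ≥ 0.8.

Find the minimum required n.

Set Φ(δ − 1.645) = 0.8; then δ − 1.645 = Φ⁻¹(0.8) = 0.842, giving δ = 2.486.
δ = d·√n ⇒ n = (δ/d)² = (2.486 / 1.06)² = 5.50.
Rounding up, n = 6.

n = 6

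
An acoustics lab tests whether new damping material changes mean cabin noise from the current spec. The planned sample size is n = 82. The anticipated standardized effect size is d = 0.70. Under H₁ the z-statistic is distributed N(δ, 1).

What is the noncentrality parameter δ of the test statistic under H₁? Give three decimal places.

δ ≈ 6.339

The noncentrality parameter scales effect size by the design's sample-size factor: δ = d·√n = 0.70 × √82 = 6.3388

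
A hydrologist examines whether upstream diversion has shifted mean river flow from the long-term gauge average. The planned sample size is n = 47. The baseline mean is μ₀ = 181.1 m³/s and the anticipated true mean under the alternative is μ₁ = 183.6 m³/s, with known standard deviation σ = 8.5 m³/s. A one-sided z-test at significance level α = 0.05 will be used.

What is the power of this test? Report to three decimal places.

Standardized effect: d = |μ₁ − μ₀| / σ = |183.6 − 181.1| / 8.5 = 0.2941
Noncentrality parameter: δ = d·√n = 0.2941 × √47 = 2.0164
Critical value for a one-sided test at α = 0.05: z_α = 1.645.
Power = P(Z > 1.645 − δ) = Φ(0.372) = 0.6449.

Power ≈ 0.645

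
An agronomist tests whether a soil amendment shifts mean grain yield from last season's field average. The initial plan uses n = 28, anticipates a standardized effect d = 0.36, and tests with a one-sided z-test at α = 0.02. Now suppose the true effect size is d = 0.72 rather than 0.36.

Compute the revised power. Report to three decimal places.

With d = 0.72: δ = d·√n = 0.72 × √28 = 3.8099. Critical value z_{0.02} = 2.054.
Revised power = Φ(δ − 2.054) = Φ(1.756) = 0.9605.

Power ≈ 0.960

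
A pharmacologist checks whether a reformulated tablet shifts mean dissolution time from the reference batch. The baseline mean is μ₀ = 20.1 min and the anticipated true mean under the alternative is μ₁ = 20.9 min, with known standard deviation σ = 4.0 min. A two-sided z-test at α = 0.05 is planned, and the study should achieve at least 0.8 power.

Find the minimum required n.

n = 197

Standardized effect: d = |μ₁ − μ₀| / σ = |20.9 − 20.1| / 4.0 = 0.2000
For power 0.8 need Φ(δ − z_{0.025}) = 0.8, so δ = z_{0.025} + z_{0.20} = 1.960 + 0.842 = 2.802.
(The Φ(−δ − z_{α/2}) term is vanishingly small for δ > 0 and is dropped in the standard sample-size formula.)
δ = d·√n ⇒ n = (δ/d)² = (2.802 / 0.2000)² = 196.22.
Round up to the next whole unit.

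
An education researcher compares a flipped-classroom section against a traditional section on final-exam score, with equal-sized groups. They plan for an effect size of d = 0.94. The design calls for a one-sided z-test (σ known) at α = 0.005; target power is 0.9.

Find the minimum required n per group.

n = 34 per group

Set Φ(δ − 2.576) = 0.9; then δ − 2.576 = Φ⁻¹(0.9) = 1.282, giving δ = 3.857.
δ = d·√(n/2) ⇒ n = 2(δ/d)² = 2 × (3.857 / 0.94)² = 33.68.
Rounding up, n = 34 per group.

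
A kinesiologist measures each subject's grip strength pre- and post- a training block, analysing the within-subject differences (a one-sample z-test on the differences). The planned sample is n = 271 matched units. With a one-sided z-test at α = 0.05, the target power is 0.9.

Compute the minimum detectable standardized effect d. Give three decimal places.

Required noncentrality: δ = z_{0.05} + z_{0.10} = 1.645 + 1.282 = 2.926.
δ = d·√n ⇒ d = δ/√n = 2.926/√271 = 0.1778.

d ≈ 0.178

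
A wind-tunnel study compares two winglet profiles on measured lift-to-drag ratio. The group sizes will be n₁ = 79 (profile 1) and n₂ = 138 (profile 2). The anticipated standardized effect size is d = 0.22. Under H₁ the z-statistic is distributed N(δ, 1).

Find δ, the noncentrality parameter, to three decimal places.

δ ≈ 1.559

The noncentrality parameter scales effect size by the design's sample-size factor: δ = d / √(1/n₁ + 1/n₂) = 0.22 / √(1/79 + 1/138) = 1.5594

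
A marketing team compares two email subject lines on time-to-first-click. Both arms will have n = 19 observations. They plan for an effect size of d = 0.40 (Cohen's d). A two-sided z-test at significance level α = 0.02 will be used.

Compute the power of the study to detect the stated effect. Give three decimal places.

Noncentrality parameter: δ = d·√(n/2) = 0.40 × √(19/2) = 1.2329
Critical value for a two-sided test at α = 0.02: z_{α/2} = 2.326.
Power = Φ(δ − 2.326) + Φ(−δ − 2.326) = Φ(-1.093) + Φ(-3.559) = 0.1371 + 0.0002 = 0.1373.

Power ≈ 0.137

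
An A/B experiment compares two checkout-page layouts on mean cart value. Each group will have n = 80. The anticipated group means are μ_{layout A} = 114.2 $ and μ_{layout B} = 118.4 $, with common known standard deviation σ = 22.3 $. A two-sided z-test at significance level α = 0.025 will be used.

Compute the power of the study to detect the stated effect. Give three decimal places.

Power ≈ 0.147

Standardized effect: d = |μ_{layout A} − μ_{layout B}| / σ = |114.2 − 118.4| / 22.3 = 0.1883
Noncentrality parameter: δ = d·√(n/2) = 0.1883 × √(80/2) = 1.1912
Critical value for a two-sided test at α = 0.025: z_{α/2} = 2.241.
Power = Φ(δ − 2.241) + Φ(−δ − 2.241) = Φ(-1.050) + Φ(-3.433) = 0.1468 + 0.0003 = 0.1471.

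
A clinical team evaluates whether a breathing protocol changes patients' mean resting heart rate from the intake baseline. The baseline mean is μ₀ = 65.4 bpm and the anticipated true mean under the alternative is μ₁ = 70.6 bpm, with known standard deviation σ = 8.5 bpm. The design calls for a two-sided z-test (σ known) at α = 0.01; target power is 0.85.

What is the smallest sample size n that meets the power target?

n = 35

Standardized effect: d = |μ₁ − μ₀| / σ = |70.6 − 65.4| / 8.5 = 0.6118
Set Φ(δ − 2.576) = 0.85; then δ − 2.576 = Φ⁻¹(0.85) = 1.036, giving δ = 3.612.
(For δ > 0 the lower-tail rejection region contributes negligibly to power, so the one-term inversion is standard.)
δ = d·√n ⇒ n = (δ/d)² = (3.612 / 0.6118)² = 34.87.
Rounding up, n = 35.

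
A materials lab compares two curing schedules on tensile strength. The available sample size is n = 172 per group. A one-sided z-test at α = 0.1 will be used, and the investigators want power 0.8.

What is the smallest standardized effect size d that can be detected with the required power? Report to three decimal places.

d ≈ 0.229

Need Φ(δ − 1.282) = 0.8, so δ = 1.282 + 0.842 = 2.123.
δ = d·√(n/2) ⇒ d = δ/√(n/2) = 2.123/√(172/2) = 0.2289.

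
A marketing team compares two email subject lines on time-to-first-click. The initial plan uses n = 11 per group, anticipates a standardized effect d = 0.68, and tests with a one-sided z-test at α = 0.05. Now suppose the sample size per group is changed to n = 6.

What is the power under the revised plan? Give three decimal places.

With n = 6 per group: δ = d·√(n/2) = 0.68 × √(6/2) = 1.1778. Critical value z_{0.05} = 1.645.
Revised power = Φ(δ − 1.645) = Φ(-0.467) = 0.3202.

Power ≈ 0.320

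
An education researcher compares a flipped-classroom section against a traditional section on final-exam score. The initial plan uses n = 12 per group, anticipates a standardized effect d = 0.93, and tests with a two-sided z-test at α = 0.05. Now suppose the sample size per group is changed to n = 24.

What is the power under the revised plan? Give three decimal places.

With n = 24 per group: δ = d·√(n/2) = 0.93 × √(24/2) = 3.2216. Critical value z_{0.025} = 1.960.
Revised power = Φ(δ − 1.960) + Φ(−δ − 1.960) = Φ(1.262) + Φ(-5.182) = 0.8965 + 0.0000 = 0.8965.

Power ≈ 0.896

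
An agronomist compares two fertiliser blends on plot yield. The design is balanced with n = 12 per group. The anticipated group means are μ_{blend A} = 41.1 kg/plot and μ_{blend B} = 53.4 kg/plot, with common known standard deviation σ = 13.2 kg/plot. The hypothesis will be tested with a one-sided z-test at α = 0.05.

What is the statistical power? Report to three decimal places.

Power ≈ 0.738

Standardized effect: d = |μ_{blend A} − μ_{blend B}| / σ = |41.1 − 53.4| / 13.2 = 0.9318
Noncentrality parameter: δ = d·√(n/2) = 0.9318 × √(12/2) = 2.2825
One-sided α = 0.05 → critical value z_{0.05} = 1.645.
Power = Φ(δ − 1.645) = Φ(0.638) = 0.7381.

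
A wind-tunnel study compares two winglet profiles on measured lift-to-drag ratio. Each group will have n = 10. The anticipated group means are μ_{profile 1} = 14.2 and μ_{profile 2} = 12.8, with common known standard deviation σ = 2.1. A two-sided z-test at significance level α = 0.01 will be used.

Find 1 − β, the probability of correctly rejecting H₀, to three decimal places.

Standardized effect: d = |μ_{profile 1} − μ_{profile 2}| / σ = |14.2 − 12.8| / 2.1 = 0.6667
Noncentrality parameter: δ = d·√(n/2) = 0.6667 × √(10/2) = 1.4907
Two-sided α = 0.01 → critical value z_{0.005} = 2.576.
Power = Φ(δ − 2.576) + Φ(−δ − 2.576) = Φ(-1.085) + Φ(-4.067) = 0.1389 + 0.0000 = 0.1390.

Power ≈ 0.139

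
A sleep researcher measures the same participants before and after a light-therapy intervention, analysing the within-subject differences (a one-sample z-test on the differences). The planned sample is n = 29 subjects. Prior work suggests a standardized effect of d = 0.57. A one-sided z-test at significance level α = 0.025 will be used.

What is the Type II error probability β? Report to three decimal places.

Noncentrality parameter: δ = d·√n = 0.57 × √29 = 3.0695
Critical value for a one-sided test at α = 0.025: z_α = 1.960.
Power = Φ(δ − 1.960) = Φ(1.110) = 0.8664.
Type II error: β = 1 − power = 1 − 0.8664 = 0.1336.

β ≈ 0.134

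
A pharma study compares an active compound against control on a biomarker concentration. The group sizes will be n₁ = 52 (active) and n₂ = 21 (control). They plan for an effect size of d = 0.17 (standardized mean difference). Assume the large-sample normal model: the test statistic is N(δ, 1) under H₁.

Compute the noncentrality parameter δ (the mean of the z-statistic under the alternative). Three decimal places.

δ ≈ 0.658

The noncentrality parameter scales effect size by the design's sample-size factor: δ = d / √(1/n₁ + 1/n₂) = 0.17 / √(1/52 + 1/21) = 0.6575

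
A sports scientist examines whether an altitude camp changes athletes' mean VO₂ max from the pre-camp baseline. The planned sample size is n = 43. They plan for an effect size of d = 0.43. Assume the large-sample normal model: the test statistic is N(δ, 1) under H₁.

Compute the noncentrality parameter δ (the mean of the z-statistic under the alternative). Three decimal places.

δ ≈ 2.820

δ = d·√n = 0.43 × √43 = 2.8197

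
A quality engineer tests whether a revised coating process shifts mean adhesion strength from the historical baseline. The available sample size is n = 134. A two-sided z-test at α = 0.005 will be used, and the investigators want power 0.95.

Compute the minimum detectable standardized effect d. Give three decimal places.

d ≈ 0.385

Need Φ(δ − 2.807) = 0.95, so δ = 2.807 + 1.645 = 4.452.
(Lower-tail contribution to power is negligible for δ > 0.)
δ = d·√n ⇒ d = δ/√n = 4.452/√134 = 0.3846.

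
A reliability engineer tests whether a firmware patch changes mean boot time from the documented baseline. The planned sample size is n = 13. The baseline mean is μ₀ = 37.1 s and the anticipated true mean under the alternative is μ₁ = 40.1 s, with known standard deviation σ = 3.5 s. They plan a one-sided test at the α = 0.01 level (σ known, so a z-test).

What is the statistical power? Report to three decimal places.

Standardized effect: d = |μ₁ − μ₀| / σ = |40.1 − 37.1| / 3.5 = 0.8571
Noncentrality parameter: δ = d·√n = 0.8571 × √13 = 3.0905
One-sided α = 0.01 → critical value z_{0.01} = 2.326.
Power = P(Z > 2.326 − δ) = Φ(0.764) = 0.7776.

Power ≈ 0.778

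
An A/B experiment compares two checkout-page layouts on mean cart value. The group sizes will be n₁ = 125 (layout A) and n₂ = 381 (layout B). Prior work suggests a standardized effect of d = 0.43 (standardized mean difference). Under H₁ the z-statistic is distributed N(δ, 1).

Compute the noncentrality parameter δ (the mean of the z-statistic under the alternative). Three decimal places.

The noncentrality parameter scales effect size by the design's sample-size factor: δ = d / √(1/n₁ + 1/n₂) = 0.43 / √(1/125 + 1/381) = 4.1717

δ ≈ 4.172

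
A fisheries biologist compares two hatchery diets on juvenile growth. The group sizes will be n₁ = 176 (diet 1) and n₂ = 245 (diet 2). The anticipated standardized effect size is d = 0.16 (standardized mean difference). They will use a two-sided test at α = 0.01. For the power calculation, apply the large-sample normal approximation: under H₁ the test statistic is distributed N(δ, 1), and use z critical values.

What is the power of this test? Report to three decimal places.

Power ≈ 0.169

Noncentrality parameter: δ = d / √(1/n₁ + 1/n₂) = 0.16 / √(1/176 + 1/245) = 1.6193
Two-sided α = 0.01 → critical value z_{0.005} = 2.576.
Power = Φ(δ − 2.576) + Φ(−δ − 2.576) = Φ(-0.957) + Φ(-4.195) = 0.1694 + 0.0000 = 0.1694.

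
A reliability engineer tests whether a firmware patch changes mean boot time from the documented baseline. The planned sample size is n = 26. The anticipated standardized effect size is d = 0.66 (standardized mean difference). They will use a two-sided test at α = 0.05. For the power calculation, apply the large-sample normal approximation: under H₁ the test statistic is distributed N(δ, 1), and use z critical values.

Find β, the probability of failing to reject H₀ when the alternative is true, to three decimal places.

β ≈ 0.080

Noncentrality parameter: δ = d·√n = 0.66 × √26 = 3.3654
Critical value for a two-sided test at α = 0.05: z_{α/2} = 1.960.
Power = Φ(δ − 1.960) + Φ(−δ − 1.960) = Φ(1.405) + Φ(-5.325) = 0.9200 + 0.0000 = 0.9200.
Type II error: β = 1 − power = 1 − 0.9200 = 0.0800.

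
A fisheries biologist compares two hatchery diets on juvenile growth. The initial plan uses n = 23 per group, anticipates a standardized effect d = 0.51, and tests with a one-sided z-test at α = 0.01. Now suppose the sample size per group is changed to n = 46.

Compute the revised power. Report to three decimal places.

With n = 46 per group: δ = d·√(n/2) = 0.51 × √(46/2) = 2.4459. Critical value z_{0.01} = 2.326.
Revised power = Φ(δ − 2.326) = Φ(0.120) = 0.5476.

Power ≈ 0.548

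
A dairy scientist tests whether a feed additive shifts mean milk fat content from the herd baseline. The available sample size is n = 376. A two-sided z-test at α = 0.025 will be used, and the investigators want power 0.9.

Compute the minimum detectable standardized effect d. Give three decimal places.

Need Φ(δ − 2.241) = 0.9, so δ = 2.241 + 1.282 = 3.523.
(Lower-tail contribution to power is negligible for δ > 0.)
δ = d·√n ⇒ d = δ/√n = 3.523/√376 = 0.1817.

d ≈ 0.182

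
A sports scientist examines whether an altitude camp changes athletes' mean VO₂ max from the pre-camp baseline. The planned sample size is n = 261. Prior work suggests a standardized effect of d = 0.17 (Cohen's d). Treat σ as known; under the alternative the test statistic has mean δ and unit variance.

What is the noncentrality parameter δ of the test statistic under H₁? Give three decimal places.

δ = d·√n = 0.17 × √261 = 2.7464

δ ≈ 2.746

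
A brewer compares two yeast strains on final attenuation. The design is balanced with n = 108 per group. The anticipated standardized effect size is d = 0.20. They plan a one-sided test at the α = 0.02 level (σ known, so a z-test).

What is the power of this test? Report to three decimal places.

Power ≈ 0.280

Noncentrality parameter: δ = d·√(n/2) = 0.20 × √(108/2) = 1.4697
One-sided α = 0.02 → critical value z_{0.02} = 2.054.
Power = P(Z > 2.054 − δ) = Φ(-0.584) = 0.2796.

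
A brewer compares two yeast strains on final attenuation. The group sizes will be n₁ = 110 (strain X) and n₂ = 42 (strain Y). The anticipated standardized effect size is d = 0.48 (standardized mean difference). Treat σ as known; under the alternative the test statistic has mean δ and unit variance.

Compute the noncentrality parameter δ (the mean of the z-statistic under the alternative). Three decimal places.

δ = d / √(1/n₁ + 1/n₂) = 0.48 / √(1/110 + 1/42) = 2.6463

δ ≈ 2.646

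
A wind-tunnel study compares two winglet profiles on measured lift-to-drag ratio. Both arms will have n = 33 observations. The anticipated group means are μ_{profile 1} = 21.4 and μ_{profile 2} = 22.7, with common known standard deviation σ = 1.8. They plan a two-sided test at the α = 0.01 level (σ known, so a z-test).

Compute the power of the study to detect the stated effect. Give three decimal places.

Standardized effect: d = |μ_{profile 1} − μ_{profile 2}| / σ = |21.4 − 22.7| / 1.8 = 0.7222
Noncentrality parameter: δ = d·√(n/2) = 0.7222 × √(33/2) = 2.9337
Two-sided α = 0.01 → critical value z_{0.005} = 2.576.
Power = Φ(δ − 2.576) + Φ(−δ − 2.576) = Φ(0.358) + Φ(-5.510) = 0.6398 + 0.0000 = 0.6398.

Power ≈ 0.640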